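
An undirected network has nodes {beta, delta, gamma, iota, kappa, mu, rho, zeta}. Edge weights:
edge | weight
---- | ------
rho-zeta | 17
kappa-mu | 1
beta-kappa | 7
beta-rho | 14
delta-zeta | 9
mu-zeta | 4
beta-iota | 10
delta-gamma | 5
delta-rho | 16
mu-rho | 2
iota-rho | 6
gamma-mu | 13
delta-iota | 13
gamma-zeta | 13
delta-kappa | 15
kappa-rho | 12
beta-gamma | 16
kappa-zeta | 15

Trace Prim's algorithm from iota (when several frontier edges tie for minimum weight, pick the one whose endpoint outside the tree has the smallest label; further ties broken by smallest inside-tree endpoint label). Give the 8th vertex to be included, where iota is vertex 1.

gamma

Prim, starting at iota.
Step 1: cheapest edge leaving the tree is iota-rho (6); add rho.
Step 2: cheapest edge leaving the tree is mu-rho (2); add mu.
Step 3: cheapest edge leaving the tree is kappa-mu (1); add kappa.
Step 4: cheapest edge leaving the tree is mu-zeta (4); add zeta.
Step 5: cheapest edge leaving the tree is beta-kappa (7); add beta.
Step 6: cheapest edge leaving the tree is delta-zeta (9); add delta.
Step 7: cheapest edge leaving the tree is delta-gamma (5); add gamma.
Vertex order: iota, rho, mu, kappa, zeta, beta, delta, gamma. The 8th vertex is gamma.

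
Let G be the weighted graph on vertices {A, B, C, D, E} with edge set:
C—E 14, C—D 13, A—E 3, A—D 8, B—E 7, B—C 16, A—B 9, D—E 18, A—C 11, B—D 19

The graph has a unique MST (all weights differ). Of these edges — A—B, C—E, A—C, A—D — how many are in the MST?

Sort edges by weight, then run Kruskal:
A—E (3): add — endpoints in different components.
B—E (7): add — endpoints in different components.
A—D (8): add — endpoints in different components.
A—B (9): skip — A and B already connected.
A—C (11): add — endpoints in different components.
MST edge set: {A—E, B—E, A—D, A—C}.
Of the listed edges, {A—C, A—D} are in the MST → 2.

2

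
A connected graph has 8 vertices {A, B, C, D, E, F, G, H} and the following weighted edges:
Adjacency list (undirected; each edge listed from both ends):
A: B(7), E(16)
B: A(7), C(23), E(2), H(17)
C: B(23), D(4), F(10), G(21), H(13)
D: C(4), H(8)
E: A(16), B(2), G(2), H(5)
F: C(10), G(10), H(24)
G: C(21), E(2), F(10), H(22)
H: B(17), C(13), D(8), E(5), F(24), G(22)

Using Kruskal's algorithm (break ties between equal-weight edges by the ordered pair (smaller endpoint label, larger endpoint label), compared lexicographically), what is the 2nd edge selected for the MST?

Kruskal: consider edges lightest-first.
B–E (2): add — endpoints in different components.
E–G (2): add — endpoints in different components.
C–D (4): add — endpoints in different components.
E–H (5): add — endpoints in different components.
A–B (7): add — endpoints in different components.
D–H (8): add — endpoints in different components.
C–F (10): add — endpoints in different components.
The 2nd edge added is E–G.

E-G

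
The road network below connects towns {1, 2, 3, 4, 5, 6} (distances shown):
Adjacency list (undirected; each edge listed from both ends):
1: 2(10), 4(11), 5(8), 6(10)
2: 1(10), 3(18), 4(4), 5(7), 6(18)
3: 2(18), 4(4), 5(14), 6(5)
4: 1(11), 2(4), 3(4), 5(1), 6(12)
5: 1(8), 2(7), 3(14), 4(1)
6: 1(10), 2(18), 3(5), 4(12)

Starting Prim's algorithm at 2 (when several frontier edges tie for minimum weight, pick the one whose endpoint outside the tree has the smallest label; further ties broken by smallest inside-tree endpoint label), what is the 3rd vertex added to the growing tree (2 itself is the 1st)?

Prim, starting at 2.
Step 1: frontier [2-4 4, 2-5 7, 1-2 10, 2-3 18, 2-6 18] → take 2-4 (4); add 4.
Step 2: frontier [2-5 7, 1-2 10, 2-3 18, 2-6 18, 4-5 1, 3-4 4, 1-4 11, 4-6 12] → take 4-5 (1); add 5.
Step 3: frontier [1-2 10, 2-3 18, 2-6 18, 3-4 4, 1-4 11, 4-6 12, 1-5 8, 3-5 14] → take 3-4 (4); add 3.
Step 4: frontier [1-2 10, 2-6 18, 3-6 5, 1-4 11, 4-6 12, 1-5 8] → take 3-6 (5); add 6.
Step 5: frontier [1-2 10, 1-4 11, 1-5 8, 1-6 10] → take 1-5 (8); add 1.
Vertex order: 2, 4, 5, 3, 6, 1. The 3rd vertex is 5.

5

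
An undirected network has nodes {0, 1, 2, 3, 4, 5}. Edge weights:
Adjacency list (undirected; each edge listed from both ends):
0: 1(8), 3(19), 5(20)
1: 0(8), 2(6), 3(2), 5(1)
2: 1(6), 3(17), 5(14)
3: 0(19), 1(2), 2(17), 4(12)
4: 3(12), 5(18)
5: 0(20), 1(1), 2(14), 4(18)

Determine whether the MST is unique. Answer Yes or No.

Kruskal: consider edges lightest-first.
1—5 (1): add — endpoints in different components.
1—3 (2): add — endpoints in different components.
1—2 (6): add — endpoints in different components.
0—1 (8): add — endpoints in different components.
3—4 (12): add — endpoints in different components.
Every non-tree edge has weight strictly greater than the heaviest edge on the tree path between its endpoints, so the MST is unique.

Yes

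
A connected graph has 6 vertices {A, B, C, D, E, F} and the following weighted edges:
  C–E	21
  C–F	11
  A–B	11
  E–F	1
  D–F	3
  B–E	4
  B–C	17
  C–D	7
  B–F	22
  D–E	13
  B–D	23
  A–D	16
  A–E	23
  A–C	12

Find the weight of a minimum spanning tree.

26

Sort edges by weight, then run Kruskal:
E–F (1): add. Components now {A} {B} {C} {D} {E,F}
D–F (3): add. Components now {A} {B} {C} {D,E,F}
B–E (4): add. Components now {A} {B,D,E,F} {C}
C–D (7): add. Components now {A} {B,C,D,E,F}
A–B (11): add. Components now {A,B,C,D,E,F}
MST edges: E–F, D–F, B–E, C–D, A–B; total weight 1+3+4+7+11 = 26.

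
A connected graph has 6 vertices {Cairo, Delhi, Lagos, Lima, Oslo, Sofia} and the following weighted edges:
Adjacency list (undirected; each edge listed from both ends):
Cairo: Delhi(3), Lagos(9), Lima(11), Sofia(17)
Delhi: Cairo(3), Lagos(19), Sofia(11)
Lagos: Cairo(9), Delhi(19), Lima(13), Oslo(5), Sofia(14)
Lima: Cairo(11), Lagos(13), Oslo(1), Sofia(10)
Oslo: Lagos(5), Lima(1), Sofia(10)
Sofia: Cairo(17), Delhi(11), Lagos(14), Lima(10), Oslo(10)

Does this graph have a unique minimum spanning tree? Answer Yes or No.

No

Kruskal: consider edges lightest-first.
Lima–Oslo (1): add — endpoints in different components.
Cairo–Delhi (3): add — endpoints in different components.
Lagos–Oslo (5): add — endpoints in different components.
Cairo–Lagos (9): add — endpoints in different components.
Lima–Sofia (10): add — endpoints in different components.
Non-tree edge Oslo–Sofia has weight 10, equal to the heaviest edge on its tree cycle — swapping gives another MST of the same weight. Not unique.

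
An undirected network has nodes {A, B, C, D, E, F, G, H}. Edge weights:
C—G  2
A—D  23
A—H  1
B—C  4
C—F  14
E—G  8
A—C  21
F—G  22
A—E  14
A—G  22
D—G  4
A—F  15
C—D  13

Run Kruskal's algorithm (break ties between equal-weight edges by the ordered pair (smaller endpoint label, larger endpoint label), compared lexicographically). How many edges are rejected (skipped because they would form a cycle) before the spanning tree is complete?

Kruskal: consider edges lightest-first.
A—H (1): add — endpoints in different components.
C—G (2): add — endpoints in different components.
B—C (4): add — endpoints in different components.
D—G (4): add — endpoints in different components.
E—G (8): add — endpoints in different components.
C—D (13): skip — C and D already connected.
A—E (14): add — endpoints in different components.
C—F (14): add — endpoints in different components.
Edges rejected before the tree was complete: 1.

1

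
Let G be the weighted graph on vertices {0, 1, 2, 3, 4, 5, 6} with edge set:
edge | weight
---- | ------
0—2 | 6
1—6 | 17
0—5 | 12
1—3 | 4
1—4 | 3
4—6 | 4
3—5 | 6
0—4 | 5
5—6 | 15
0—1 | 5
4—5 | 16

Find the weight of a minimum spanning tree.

Grow the tree from 6 using Prim:
Step 1: frontier [4—6 4, 5—6 15, 1—6 17] → take 4—6 (4); add 4.
Step 2: frontier [1—4 3, 0—4 5, 4—5 16, 5—6 15, 1—6 17] → take 1—4 (3); add 1.
Step 3: frontier [1—3 4, 0—1 5, 0—4 5, 4—5 16, 5—6 15] → take 1—3 (4); add 3.
Step 4: frontier [0—1 5, 3—5 6, 0—4 5, 4—5 16, 5—6 15] → take 0—1 (5); add 0.
Step 5: frontier [0—2 6, 0—5 12, 3—5 6, 4—5 16, 5—6 15] → take 0—2 (6); add 2.
Step 6: frontier [0—5 12, 3—5 6, 4—5 16, 5—6 15] → take 3—5 (6); add 5.
MST edges: 4—6, 1—4, 1—3, 0—1, 0—2, 3—5; total weight 4+3+4+5+6+6 = 28.

28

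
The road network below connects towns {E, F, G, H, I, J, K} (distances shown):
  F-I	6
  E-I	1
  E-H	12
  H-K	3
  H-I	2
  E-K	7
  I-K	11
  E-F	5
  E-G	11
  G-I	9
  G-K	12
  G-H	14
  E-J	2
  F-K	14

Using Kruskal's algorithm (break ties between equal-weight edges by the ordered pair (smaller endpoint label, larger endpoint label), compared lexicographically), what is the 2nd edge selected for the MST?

Kruskal's algorithm — process edges by increasing weight (ties by edge label):
E-I (1): add — endpoints in different components.
E-J (2): add — endpoints in different components.
H-I (2): add — endpoints in different components.
H-K (3): add — endpoints in different components.
E-F (5): add — endpoints in different components.
F-I (6): skip — F and I already connected.
E-K (7): skip — E and K already connected.
G-I (9): add — endpoints in different components.
The 2nd edge added is E-J.

E-J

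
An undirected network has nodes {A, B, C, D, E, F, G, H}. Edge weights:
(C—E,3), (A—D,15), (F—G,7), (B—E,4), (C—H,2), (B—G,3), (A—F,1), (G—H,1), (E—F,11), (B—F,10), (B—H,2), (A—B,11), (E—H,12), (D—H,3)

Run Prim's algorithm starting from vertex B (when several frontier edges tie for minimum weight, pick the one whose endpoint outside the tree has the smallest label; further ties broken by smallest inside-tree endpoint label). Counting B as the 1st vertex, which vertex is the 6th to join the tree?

Prim's algorithm from B:
Step 1: frontier [B—H 2, B—G 3, B—E 4, B—F 10, A—B 11] → take B—H (2); add H.
Step 2: frontier [B—G 3, B—E 4, B—F 10, A—B 11, G—H 1, C—H 2, D—H 3, E—H 12] → take G—H (1); add G.
Step 3: frontier [B—E 4, B—F 10, A—B 11, F—G 7, C—H 2, D—H 3, E—H 12] → take C—H (2); add C.
Step 4: frontier [B—E 4, B—F 10, A—B 11, C—E 3, F—G 7, D—H 3, E—H 12] → take D—H (3); add D.
Step 5: frontier [B—E 4, B—F 10, A—B 11, C—E 3, A—D 15, F—G 7, E—H 12] → take C—E (3); add E.
Step 6: frontier [B—F 10, A—B 11, A—D 15, E—F 11, F—G 7] → take F—G (7); add F.
Step 7: frontier [A—B 11, A—D 15, A—F 1] → take A—F (1); add A.
Vertex order: B, H, G, C, D, E, F, A. The 6th vertex is E.

E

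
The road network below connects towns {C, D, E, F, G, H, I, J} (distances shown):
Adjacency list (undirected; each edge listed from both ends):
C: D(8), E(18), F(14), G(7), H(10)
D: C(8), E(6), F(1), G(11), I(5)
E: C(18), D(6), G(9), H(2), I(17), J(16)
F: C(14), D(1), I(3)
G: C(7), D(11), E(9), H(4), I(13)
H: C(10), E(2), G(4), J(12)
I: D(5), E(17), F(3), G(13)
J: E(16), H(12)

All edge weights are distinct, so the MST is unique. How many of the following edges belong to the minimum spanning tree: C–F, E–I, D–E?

1

Kruskal's algorithm — process edges by increasing weight (ties by edge label):
D–F (1): add — endpoints in different components.
E–H (2): add — endpoints in different components.
F–I (3): add — endpoints in different components.
G–H (4): add — endpoints in different components.
D–I (5): skip — D and I already connected.
D–E (6): add — endpoints in different components.
C–G (7): add — endpoints in different components.
C–D (8): skip — C and D already connected.
E–G (9): skip — E and G already connected.
C–H (10): skip — C and H already connected.
D–G (11): skip — D and G already connected.
H–J (12): add — endpoints in different components.
MST edge set: {D–F, E–H, F–I, G–H, D–E, C–G, H–J}.
Of the listed edges, {D–E} are in the MST → 1.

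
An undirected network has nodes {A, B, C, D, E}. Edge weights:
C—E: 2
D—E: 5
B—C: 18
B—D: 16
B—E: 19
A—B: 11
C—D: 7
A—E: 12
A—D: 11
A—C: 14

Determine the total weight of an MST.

Grow the tree from B using Prim:
Step 1: frontier [A—B 11, B—D 16, B—C 18, B—E 19] → take A—B (11); add A.
Step 2: frontier [A—D 11, A—E 12, A—C 14, B—D 16, B—C 18, B—E 19] → take A—D (11); add D.
Step 3: frontier [A—E 12, A—C 14, B—C 18, B—E 19, D—E 5, C—D 7] → take D—E (5); add E.
Step 4: frontier [A—C 14, B—C 18, C—D 7, C—E 2] → take C—E (2); add C.
MST edges: A—B, A—D, D—E, C—E; total weight 11+11+5+2 = 29.

29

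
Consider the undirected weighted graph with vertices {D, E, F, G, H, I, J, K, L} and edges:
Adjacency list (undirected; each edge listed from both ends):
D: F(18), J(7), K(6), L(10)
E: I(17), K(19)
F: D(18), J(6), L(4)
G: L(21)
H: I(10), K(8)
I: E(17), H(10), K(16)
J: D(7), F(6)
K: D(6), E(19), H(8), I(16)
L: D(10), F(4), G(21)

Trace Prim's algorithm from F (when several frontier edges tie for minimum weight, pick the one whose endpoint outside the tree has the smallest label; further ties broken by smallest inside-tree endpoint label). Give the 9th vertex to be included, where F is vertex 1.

Prim, starting at F.
Step 1: frontier [F—L 4, F—J 6, D—F 18] → take F—L (4); add L.
Step 2: frontier [F—J 6, D—F 18, D—L 10, G—L 21] → take F—J (6); add J.
Step 3: frontier [D—F 18, D—J 7, D—L 10, G—L 21] → take D—J (7); add D.
Step 4: frontier [D—K 6, G—L 21] → take D—K (6); add K.
Step 5: frontier [H—K 8, I—K 16, E—K 19, G—L 21] → take H—K (8); add H.
Step 6: frontier [H—I 10, I—K 16, E—K 19, G—L 21] → take H—I (10); add I.
Step 7: frontier [E—I 17, E—K 19, G—L 21] → take E—I (17); add E.
Step 8: frontier [G—L 21] → take G—L (21); add G.
Vertex order: F, L, J, D, K, H, I, E, G. The 9th vertex is G.

G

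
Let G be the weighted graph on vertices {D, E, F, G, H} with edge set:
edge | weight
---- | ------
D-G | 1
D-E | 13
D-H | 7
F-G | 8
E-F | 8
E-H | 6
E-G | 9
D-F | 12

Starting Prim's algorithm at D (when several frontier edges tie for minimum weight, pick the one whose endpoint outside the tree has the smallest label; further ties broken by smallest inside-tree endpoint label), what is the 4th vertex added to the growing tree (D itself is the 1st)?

Prim, starting at D.
Step 1: frontier [D-G 1, D-H 7, D-F 12, D-E 13] → take D-G (1); add G.
Step 2: frontier [D-H 7, D-F 12, D-E 13, F-G 8, E-G 9] → take D-H (7); add H.
Step 3: frontier [D-F 12, D-E 13, F-G 8, E-G 9, E-H 6] → take E-H (6); add E.
Step 4: frontier [D-F 12, E-F 8, F-G 8] → take E-F (8); add F.
Vertex order: D, G, H, E, F. The 4th vertex is E.

E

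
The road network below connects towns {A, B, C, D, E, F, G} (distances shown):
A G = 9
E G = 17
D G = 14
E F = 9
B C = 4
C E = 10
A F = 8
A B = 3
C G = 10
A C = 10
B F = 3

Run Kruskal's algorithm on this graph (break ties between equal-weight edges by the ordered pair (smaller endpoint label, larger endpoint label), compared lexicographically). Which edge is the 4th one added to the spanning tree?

A-G

Kruskal: consider edges lightest-first.
A B (3): add — endpoints in different components.
B F (3): add — endpoints in different components.
B C (4): add — endpoints in different components.
A F (8): skip — A and F already connected.
A G (9): add — endpoints in different components.
E F (9): add — endpoints in different components.
A C (10): skip — A and C already connected.
C E (10): skip — C and E already connected.
C G (10): skip — C and G already connected.
D G (14): add — endpoints in different components.
The 4th edge added is A G.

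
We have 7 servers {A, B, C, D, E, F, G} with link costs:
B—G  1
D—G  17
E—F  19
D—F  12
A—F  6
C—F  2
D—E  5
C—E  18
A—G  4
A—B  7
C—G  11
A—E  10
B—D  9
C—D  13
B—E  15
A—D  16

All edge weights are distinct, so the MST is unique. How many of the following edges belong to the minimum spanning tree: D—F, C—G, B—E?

Kruskal's algorithm — process edges by increasing weight (ties by edge label):
B—G (1): add — endpoints in different components.
C—F (2): add — endpoints in different components.
A—G (4): add — endpoints in different components.
D—E (5): add — endpoints in different components.
A—F (6): add — endpoints in different components.
A—B (7): skip — A and B already connected.
B—D (9): add — endpoints in different components.
MST edge set: {B—G, C—F, A—G, D—E, A—F, B—D}.
Of the listed edges, {} are in the MST → 0.

0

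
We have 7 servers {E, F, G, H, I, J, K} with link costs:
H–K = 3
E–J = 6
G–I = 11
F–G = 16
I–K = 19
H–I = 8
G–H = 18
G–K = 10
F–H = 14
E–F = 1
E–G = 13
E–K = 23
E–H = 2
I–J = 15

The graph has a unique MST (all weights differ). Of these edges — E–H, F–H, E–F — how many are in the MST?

Kruskal's algorithm — process edges by increasing weight (ties by edge label):
E–F (1): add — endpoints in different components.
E–H (2): add — endpoints in different components.
H–K (3): add — endpoints in different components.
E–J (6): add — endpoints in different components.
H–I (8): add — endpoints in different components.
G–K (10): add — endpoints in different components.
MST edge set: {E–F, E–H, H–K, E–J, H–I, G–K}.
Of the listed edges, {E–H, E–F} are in the MST → 2.

2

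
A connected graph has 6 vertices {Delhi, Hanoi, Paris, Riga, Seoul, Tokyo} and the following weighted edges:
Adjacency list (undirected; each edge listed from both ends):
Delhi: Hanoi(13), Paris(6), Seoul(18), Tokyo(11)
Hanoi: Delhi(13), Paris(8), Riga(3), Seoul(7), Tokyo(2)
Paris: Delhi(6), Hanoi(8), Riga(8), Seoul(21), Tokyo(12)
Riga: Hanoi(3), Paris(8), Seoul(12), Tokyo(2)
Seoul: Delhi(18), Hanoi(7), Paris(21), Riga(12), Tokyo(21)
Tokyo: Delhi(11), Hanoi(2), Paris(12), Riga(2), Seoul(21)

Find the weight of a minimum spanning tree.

25

Prim, starting at Paris.
Step 1: frontier [Delhi Paris 6, Hanoi Paris 8, Paris Riga 8, Paris Tokyo 12, Paris Seoul 21] → take Delhi Paris (6); add Delhi.
Step 2: frontier [Delhi Tokyo 11, Delhi Hanoi 13, Delhi Seoul 18, Hanoi Paris 8, Paris Riga 8, Paris Tokyo 12, Paris Seoul 21] → take Hanoi Paris (8); add Hanoi.
Step 3: frontier [Delhi Tokyo 11, Delhi Seoul 18, Hanoi Tokyo 2, Hanoi Riga 3, Hanoi Seoul 7, Paris Riga 8, Paris Tokyo 12, Paris Seoul 21] → take Hanoi Tokyo (2); add Tokyo.
Step 4: frontier [Delhi Seoul 18, Hanoi Riga 3, Hanoi Seoul 7, Paris Riga 8, Paris Seoul 21, Riga Tokyo 2, Seoul Tokyo 21] → take Riga Tokyo (2); add Riga.
Step 5: frontier [Delhi Seoul 18, Hanoi Seoul 7, Paris Seoul 21, Riga Seoul 12, Seoul Tokyo 21] → take Hanoi Seoul (7); add Seoul.
MST edges: Delhi Paris, Hanoi Paris, Hanoi Tokyo, Riga Tokyo, Hanoi Seoul; total weight 6+8+2+2+7 = 25.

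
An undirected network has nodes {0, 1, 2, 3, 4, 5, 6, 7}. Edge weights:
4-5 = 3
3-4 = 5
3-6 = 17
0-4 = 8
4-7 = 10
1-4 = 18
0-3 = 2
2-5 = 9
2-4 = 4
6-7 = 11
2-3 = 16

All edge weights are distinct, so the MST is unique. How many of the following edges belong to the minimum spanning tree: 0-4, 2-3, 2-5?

0

Kruskal's algorithm — process edges by increasing weight (ties by edge label):
0-3 (2): add — endpoints in different components.
4-5 (3): add — endpoints in different components.
2-4 (4): add — endpoints in different components.
3-4 (5): add — endpoints in different components.
0-4 (8): skip — 0 and 4 already connected.
2-5 (9): skip — 2 and 5 already connected.
4-7 (10): add — endpoints in different components.
6-7 (11): add — endpoints in different components.
2-3 (16): skip — 2 and 3 already connected.
3-6 (17): skip — 3 and 6 already connected.
1-4 (18): add — endpoints in different components.
MST edge set: {0-3, 4-5, 2-4, 3-4, 4-7, 6-7, 1-4}.
Of the listed edges, {} are in the MST → 0.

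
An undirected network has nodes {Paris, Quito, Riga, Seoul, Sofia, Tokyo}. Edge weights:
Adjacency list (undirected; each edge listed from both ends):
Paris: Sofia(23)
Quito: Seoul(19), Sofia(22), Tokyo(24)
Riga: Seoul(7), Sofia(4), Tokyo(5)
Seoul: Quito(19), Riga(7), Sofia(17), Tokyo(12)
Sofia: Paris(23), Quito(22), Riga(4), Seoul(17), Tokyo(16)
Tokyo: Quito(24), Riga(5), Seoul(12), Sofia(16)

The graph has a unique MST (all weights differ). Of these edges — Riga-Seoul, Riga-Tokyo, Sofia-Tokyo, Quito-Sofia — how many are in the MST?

Kruskal's algorithm — process edges by increasing weight (ties by edge label):
Riga-Sofia (4): add. Components now {Tokyo} {Seoul} {Quito} {Riga,Sofia} {Paris}
Riga-Tokyo (5): add. Components now {Riga,Sofia,Tokyo} {Seoul} {Quito} {Paris}
Riga-Seoul (7): add. Components now {Riga,Seoul,Sofia,Tokyo} {Quito} {Paris}
Seoul-Tokyo (12): skip — Tokyo and Seoul already connected.
Sofia-Tokyo (16): skip — Tokyo and Sofia already connected.
Seoul-Sofia (17): skip — Seoul and Sofia already connected.
Quito-Seoul (19): add. Components now {Quito,Riga,Seoul,Sofia,Tokyo} {Paris}
Quito-Sofia (22): skip — Quito and Sofia already connected.
Paris-Sofia (23): add. Components now {Paris,Quito,Riga,Seoul,Sofia,Tokyo}
MST edge set: {Riga-Sofia, Riga-Tokyo, Riga-Seoul, Quito-Seoul, Paris-Sofia}.
Of the listed edges, {Riga-Seoul, Riga-Tokyo} are in the MST → 2.

2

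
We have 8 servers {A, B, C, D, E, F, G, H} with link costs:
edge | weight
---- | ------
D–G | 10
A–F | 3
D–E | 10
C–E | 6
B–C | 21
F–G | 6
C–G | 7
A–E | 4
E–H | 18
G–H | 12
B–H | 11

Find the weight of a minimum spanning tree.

Sort edges by weight, then run Kruskal:
A–F (3): add — endpoints in different components.
A–E (4): add — endpoints in different components.
C–E (6): add — endpoints in different components.
F–G (6): add — endpoints in different components.
C–G (7): skip — C and G already connected.
D–E (10): add — endpoints in different components.
D–G (10): skip — D and G already connected.
B–H (11): add — endpoints in different components.
G–H (12): add — endpoints in different components.
MST edges: A–F, A–E, C–E, F–G, D–E, B–H, G–H; total weight 3+4+6+6+10+11+12 = 52.

52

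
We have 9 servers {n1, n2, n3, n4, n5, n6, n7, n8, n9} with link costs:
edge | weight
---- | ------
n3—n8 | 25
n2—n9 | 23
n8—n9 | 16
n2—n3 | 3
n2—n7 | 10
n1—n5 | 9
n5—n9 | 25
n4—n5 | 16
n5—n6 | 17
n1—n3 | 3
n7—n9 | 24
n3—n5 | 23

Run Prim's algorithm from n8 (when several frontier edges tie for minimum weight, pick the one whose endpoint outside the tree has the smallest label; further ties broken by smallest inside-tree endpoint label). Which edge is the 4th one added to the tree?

n1-n3

Prim, starting at n8.
Step 1: cheapest edge leaving the tree is n8—n9 (16); add n9.
Step 2: cheapest edge leaving the tree is n2—n9 (23); add n2.
Step 3: cheapest edge leaving the tree is n2—n3 (3); add n3.
Step 4: cheapest edge leaving the tree is n1—n3 (3); add n1.
Step 5: cheapest edge leaving the tree is n1—n5 (9); add n5.
Step 6: cheapest edge leaving the tree is n2—n7 (10); add n7.
Step 7: cheapest edge leaving the tree is n4—n5 (16); add n4.
Step 8: cheapest edge leaving the tree is n5—n6 (17); add n6.
The 4th edge added is n1—n3.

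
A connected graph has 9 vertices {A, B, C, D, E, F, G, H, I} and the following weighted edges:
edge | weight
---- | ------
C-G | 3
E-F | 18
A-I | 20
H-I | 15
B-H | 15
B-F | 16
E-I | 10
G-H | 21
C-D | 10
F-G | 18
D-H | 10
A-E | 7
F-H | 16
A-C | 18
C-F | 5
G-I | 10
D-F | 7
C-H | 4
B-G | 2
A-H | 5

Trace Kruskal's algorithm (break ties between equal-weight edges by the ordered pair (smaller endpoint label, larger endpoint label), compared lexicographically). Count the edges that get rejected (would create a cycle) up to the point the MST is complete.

2

Kruskal's algorithm — process edges by increasing weight (ties by edge label):
B-G (2): add — endpoints in different components.
C-G (3): add — endpoints in different components.
C-H (4): add — endpoints in different components.
A-H (5): add — endpoints in different components.
C-F (5): add — endpoints in different components.
A-E (7): add — endpoints in different components.
D-F (7): add — endpoints in different components.
C-D (10): skip — C and D already connected.
D-H (10): skip — D and H already connected.
E-I (10): add — endpoints in different components.
Edges rejected before the tree was complete: 2.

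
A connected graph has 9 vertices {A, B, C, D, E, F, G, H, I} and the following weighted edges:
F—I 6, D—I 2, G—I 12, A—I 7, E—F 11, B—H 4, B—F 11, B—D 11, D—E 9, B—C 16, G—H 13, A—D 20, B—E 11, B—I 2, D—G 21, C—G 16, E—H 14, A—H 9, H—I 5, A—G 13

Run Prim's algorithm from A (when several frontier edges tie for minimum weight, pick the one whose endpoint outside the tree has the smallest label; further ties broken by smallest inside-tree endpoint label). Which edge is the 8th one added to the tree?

B-C

Prim, starting at A.
Step 1: cheapest edge leaving the tree is A—I (7); add I.
Step 2: cheapest edge leaving the tree is B—I (2); add B.
Step 3: cheapest edge leaving the tree is D—I (2); add D.
Step 4: cheapest edge leaving the tree is B—H (4); add H.
Step 5: cheapest edge leaving the tree is F—I (6); add F.
Step 6: cheapest edge leaving the tree is D—E (9); add E.
Step 7: cheapest edge leaving the tree is G—I (12); add G.
Step 8: cheapest edge leaving the tree is B—C (16); add C.
The 8th edge added is B—C.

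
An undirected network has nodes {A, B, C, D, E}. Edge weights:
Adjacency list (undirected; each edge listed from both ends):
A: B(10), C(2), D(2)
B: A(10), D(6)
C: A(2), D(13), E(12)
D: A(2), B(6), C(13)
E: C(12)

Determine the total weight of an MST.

Sort edges by weight, then run Kruskal:
A—C (2): add. Components now {A,C} {B} {D} {E}
A—D (2): add. Components now {A,C,D} {B} {E}
B—D (6): add. Components now {A,B,C,D} {E}
A—B (10): skip — A and B already connected.
C—E (12): add. Components now {A,B,C,D,E}
MST edges: A—C, A—D, B—D, C—E; total weight 2+2+6+12 = 22.

22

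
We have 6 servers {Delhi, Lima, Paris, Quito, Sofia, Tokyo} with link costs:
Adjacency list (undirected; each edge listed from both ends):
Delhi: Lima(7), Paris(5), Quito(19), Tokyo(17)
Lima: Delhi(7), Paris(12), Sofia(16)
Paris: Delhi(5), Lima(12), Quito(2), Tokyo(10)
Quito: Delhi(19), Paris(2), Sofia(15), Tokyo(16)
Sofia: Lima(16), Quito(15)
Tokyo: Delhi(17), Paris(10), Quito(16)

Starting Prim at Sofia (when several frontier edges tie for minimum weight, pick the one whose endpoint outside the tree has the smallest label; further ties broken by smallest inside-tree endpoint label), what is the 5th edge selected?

Paris-Tokyo

Prim, starting at Sofia.
Step 1: frontier [Quito–Sofia 15, Lima–Sofia 16] → take Quito–Sofia (15); add Quito.
Step 2: frontier [Paris–Quito 2, Quito–Tokyo 16, Delhi–Quito 19, Lima–Sofia 16] → take Paris–Quito (2); add Paris.
Step 3: frontier [Delhi–Paris 5, Paris–Tokyo 10, Lima–Paris 12, Quito–Tokyo 16, Delhi–Quito 19, Lima–Sofia 16] → take Delhi–Paris (5); add Delhi.
Step 4: frontier [Delhi–Lima 7, Delhi–Tokyo 17, Paris–Tokyo 10, Lima–Paris 12, Quito–Tokyo 16, Lima–Sofia 16] → take Delhi–Lima (7); add Lima.
Step 5: frontier [Delhi–Tokyo 17, Paris–Tokyo 10, Quito–Tokyo 16] → take Paris–Tokyo (10); add Tokyo.
The 5th edge added is Paris–Tokyo.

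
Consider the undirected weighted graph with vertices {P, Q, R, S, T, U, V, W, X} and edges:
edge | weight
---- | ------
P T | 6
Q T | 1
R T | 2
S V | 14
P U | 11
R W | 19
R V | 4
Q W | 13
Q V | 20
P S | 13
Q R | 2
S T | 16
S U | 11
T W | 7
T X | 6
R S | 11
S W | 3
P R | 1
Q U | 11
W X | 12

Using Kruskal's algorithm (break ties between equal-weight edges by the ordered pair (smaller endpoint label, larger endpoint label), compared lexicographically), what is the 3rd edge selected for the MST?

Kruskal: consider edges lightest-first.
P R (1): add — endpoints in different components.
Q T (1): add — endpoints in different components.
Q R (2): add — endpoints in different components.
R T (2): skip — R and T already connected.
S W (3): add — endpoints in different components.
R V (4): add — endpoints in different components.
P T (6): skip — P and T already connected.
T X (6): add — endpoints in different components.
T W (7): add — endpoints in different components.
P U (11): add — endpoints in different components.
The 3rd edge added is Q R.

Q-R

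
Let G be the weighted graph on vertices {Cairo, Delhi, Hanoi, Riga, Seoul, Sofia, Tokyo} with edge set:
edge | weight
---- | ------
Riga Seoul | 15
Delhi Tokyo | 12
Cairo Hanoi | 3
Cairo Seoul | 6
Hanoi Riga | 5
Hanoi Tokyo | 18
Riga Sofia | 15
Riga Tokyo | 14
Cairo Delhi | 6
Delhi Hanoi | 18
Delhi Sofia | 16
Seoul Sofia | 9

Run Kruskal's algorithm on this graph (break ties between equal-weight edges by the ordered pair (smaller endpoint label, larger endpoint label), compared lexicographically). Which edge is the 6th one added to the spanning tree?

Delhi-Tokyo

Kruskal's algorithm — process edges by increasing weight (ties by edge label):
Cairo Hanoi (3): add — endpoints in different components.
Hanoi Riga (5): add — endpoints in different components.
Cairo Delhi (6): add — endpoints in different components.
Cairo Seoul (6): add — endpoints in different components.
Seoul Sofia (9): add — endpoints in different components.
Delhi Tokyo (12): add — endpoints in different components.
The 6th edge added is Delhi Tokyo.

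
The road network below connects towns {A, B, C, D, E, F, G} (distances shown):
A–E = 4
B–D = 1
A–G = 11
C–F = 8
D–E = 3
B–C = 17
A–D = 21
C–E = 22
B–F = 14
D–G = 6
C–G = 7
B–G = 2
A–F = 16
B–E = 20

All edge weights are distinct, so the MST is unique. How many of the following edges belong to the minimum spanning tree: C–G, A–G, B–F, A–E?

Sort edges by weight, then run Kruskal:
B–D (1): add. Components now {A} {B,D} {C} {E} {F} {G}
B–G (2): add. Components now {A} {B,D,G} {C} {E} {F}
D–E (3): add. Components now {A} {B,D,E,G} {C} {F}
A–E (4): add. Components now {A,B,D,E,G} {C} {F}
D–G (6): skip — D and G already connected.
C–G (7): add. Components now {A,B,C,D,E,G} {F}
C–F (8): add. Components now {A,B,C,D,E,F,G}
MST edge set: {B–D, B–G, D–E, A–E, C–G, C–F}.
Of the listed edges, {C–G, A–E} are in the MST → 2.

2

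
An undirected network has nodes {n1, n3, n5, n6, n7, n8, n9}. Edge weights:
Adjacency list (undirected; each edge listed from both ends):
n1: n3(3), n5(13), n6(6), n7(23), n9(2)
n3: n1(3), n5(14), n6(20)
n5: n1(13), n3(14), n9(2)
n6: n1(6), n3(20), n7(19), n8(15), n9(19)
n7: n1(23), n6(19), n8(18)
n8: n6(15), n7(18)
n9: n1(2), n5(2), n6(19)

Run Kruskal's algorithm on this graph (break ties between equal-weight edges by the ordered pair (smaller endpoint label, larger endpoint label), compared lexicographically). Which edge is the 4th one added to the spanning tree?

Sort edges by weight, then run Kruskal:
n1—n9 (2): add. Components now {n7} {n1,n9} {n3} {n8} {n6} {n5}
n5—n9 (2): add. Components now {n7} {n1,n5,n9} {n3} {n8} {n6}
n1—n3 (3): add. Components now {n7} {n1,n3,n5,n9} {n8} {n6}
n1—n6 (6): add. Components now {n7} {n1,n3,n5,n6,n9} {n8}
n1—n5 (13): skip — n1 and n5 already connected.
n3—n5 (14): skip — n3 and n5 already connected.
n6—n8 (15): add. Components now {n7} {n1,n3,n5,n6,n8,n9}
n7—n8 (18): add. Components now {n1,n3,n5,n6,n7,n8,n9}
The 4th edge added is n1—n6.

n1-n6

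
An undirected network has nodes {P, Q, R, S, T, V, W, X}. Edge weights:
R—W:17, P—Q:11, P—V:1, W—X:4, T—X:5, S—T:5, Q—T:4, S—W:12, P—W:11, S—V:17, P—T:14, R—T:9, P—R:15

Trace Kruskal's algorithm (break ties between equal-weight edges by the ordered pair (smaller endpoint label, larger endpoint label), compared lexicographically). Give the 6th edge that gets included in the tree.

Kruskal's algorithm — process edges by increasing weight (ties by edge label):
P—V (1): add — endpoints in different components.
Q—T (4): add — endpoints in different components.
W—X (4): add — endpoints in different components.
S—T (5): add — endpoints in different components.
T—X (5): add — endpoints in different components.
R—T (9): add — endpoints in different components.
P—Q (11): add — endpoints in different components.
The 6th edge added is R—T.

R-T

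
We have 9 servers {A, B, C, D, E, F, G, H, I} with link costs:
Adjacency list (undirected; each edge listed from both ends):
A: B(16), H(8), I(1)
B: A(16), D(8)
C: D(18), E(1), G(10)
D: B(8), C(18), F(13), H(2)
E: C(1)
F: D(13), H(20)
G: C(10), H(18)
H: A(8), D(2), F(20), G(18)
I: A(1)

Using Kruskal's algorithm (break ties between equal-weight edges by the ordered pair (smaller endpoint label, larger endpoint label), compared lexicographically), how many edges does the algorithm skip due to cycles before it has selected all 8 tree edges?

1

Sort edges by weight, then run Kruskal:
A-I (1): add — endpoints in different components.
C-E (1): add — endpoints in different components.
D-H (2): add — endpoints in different components.
A-H (8): add — endpoints in different components.
B-D (8): add — endpoints in different components.
C-G (10): add — endpoints in different components.
D-F (13): add — endpoints in different components.
A-B (16): skip — A and B already connected.
C-D (18): add — endpoints in different components.
Edges rejected before the tree was complete: 1.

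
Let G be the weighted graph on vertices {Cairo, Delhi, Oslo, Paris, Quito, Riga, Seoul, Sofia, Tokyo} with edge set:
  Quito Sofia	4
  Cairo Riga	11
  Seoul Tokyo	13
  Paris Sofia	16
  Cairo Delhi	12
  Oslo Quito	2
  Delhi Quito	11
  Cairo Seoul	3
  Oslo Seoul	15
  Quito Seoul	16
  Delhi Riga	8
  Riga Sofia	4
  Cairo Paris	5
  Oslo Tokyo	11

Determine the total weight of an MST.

Prim's algorithm from Sofia:
Step 1: cheapest edge leaving the tree is Quito Sofia (4); add Quito.
Step 2: cheapest edge leaving the tree is Oslo Quito (2); add Oslo.
Step 3: cheapest edge leaving the tree is Riga Sofia (4); add Riga.
Step 4: cheapest edge leaving the tree is Delhi Riga (8); add Delhi.
Step 5: cheapest edge leaving the tree is Cairo Riga (11); add Cairo.
Step 6: cheapest edge leaving the tree is Cairo Seoul (3); add Seoul.
Step 7: cheapest edge leaving the tree is Cairo Paris (5); add Paris.
Step 8: cheapest edge leaving the tree is Oslo Tokyo (11); add Tokyo.
MST edges: Quito Sofia, Oslo Quito, Riga Sofia, Delhi Riga, Cairo Riga, Cairo Seoul, Cairo Paris, Oslo Tokyo; total weight 4+2+4+8+11+3+5+11 = 48.

48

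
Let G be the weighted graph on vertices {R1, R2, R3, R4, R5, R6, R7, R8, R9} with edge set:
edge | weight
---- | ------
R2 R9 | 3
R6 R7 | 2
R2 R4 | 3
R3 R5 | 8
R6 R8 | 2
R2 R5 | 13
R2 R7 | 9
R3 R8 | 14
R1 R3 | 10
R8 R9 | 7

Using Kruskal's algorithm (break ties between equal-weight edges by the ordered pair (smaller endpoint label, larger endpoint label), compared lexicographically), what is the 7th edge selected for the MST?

R1-R3

Sort edges by weight, then run Kruskal:
R6 R7 (2): add — endpoints in different components.
R6 R8 (2): add — endpoints in different components.
R2 R4 (3): add — endpoints in different components.
R2 R9 (3): add — endpoints in different components.
R8 R9 (7): add — endpoints in different components.
R3 R5 (8): add — endpoints in different components.
R2 R7 (9): skip — R7 and R2 already connected.
R1 R3 (10): add — endpoints in different components.
R2 R5 (13): add — endpoints in different components.
The 7th edge added is R1 R3.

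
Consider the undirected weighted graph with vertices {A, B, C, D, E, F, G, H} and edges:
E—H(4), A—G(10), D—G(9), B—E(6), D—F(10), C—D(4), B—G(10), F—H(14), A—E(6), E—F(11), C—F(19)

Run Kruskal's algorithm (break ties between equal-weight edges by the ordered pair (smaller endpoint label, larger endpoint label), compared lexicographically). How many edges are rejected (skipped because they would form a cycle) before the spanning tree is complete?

Kruskal: consider edges lightest-first.
C—D (4): add — endpoints in different components.
E—H (4): add — endpoints in different components.
A—E (6): add — endpoints in different components.
B—E (6): add — endpoints in different components.
D—G (9): add — endpoints in different components.
A—G (10): add — endpoints in different components.
B—G (10): skip — B and G already connected.
D—F (10): add — endpoints in different components.
Edges rejected before the tree was complete: 1.

1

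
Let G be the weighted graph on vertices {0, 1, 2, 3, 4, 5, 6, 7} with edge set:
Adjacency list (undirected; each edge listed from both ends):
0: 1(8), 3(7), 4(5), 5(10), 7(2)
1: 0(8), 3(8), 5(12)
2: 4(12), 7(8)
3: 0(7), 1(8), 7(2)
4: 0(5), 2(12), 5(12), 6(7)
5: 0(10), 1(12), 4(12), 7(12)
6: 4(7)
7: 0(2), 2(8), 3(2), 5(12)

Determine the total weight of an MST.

Prim, starting at 4.
Step 1: cheapest edge leaving the tree is 0 4 (5); add 0.
Step 2: cheapest edge leaving the tree is 0 7 (2); add 7.
Step 3: cheapest edge leaving the tree is 3 7 (2); add 3.
Step 4: cheapest edge leaving the tree is 4 6 (7); add 6.
Step 5: cheapest edge leaving the tree is 0 1 (8); add 1.
Step 6: cheapest edge leaving the tree is 2 7 (8); add 2.
Step 7: cheapest edge leaving the tree is 0 5 (10); add 5.
MST edges: 0 4, 0 7, 3 7, 4 6, 0 1, 2 7, 0 5; total weight 5+2+2+7+8+8+10 = 42.

42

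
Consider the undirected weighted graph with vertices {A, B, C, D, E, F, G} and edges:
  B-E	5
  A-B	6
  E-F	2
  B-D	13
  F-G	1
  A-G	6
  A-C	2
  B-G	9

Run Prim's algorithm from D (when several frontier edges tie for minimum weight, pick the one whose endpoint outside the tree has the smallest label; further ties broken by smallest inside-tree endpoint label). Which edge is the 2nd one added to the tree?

B-E

Prim's algorithm from D:
Step 1: cheapest edge leaving the tree is B-D (13); add B.
Step 2: cheapest edge leaving the tree is B-E (5); add E.
Step 3: cheapest edge leaving the tree is E-F (2); add F.
Step 4: cheapest edge leaving the tree is F-G (1); add G.
Step 5: cheapest edge leaving the tree is A-B (6); add A.
Step 6: cheapest edge leaving the tree is A-C (2); add C.
The 2nd edge added is B-E.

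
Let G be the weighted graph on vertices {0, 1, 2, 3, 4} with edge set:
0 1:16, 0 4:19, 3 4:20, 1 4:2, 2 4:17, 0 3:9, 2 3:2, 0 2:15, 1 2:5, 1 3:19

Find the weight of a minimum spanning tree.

18

Prim's algorithm from 3:
Step 1: frontier [2 3 2, 0 3 9, 1 3 19, 3 4 20] → take 2 3 (2); add 2.
Step 2: frontier [1 2 5, 0 2 15, 2 4 17, 0 3 9, 1 3 19, 3 4 20] → take 1 2 (5); add 1.
Step 3: frontier [1 4 2, 0 1 16, 0 2 15, 2 4 17, 0 3 9, 3 4 20] → take 1 4 (2); add 4.
Step 4: frontier [0 1 16, 0 2 15, 0 3 9, 0 4 19] → take 0 3 (9); add 0.
MST edges: 2 3, 1 2, 1 4, 0 3; total weight 2+5+2+9 = 18.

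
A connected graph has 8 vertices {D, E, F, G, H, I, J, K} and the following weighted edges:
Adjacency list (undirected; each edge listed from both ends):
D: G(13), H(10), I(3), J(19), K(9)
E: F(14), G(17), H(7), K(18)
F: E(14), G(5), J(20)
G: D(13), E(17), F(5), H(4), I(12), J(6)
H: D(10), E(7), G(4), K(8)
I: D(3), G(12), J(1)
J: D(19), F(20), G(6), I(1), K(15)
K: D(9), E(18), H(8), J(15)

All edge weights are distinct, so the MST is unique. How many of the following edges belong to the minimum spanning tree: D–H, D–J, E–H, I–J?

2

Kruskal's algorithm — process edges by increasing weight (ties by edge label):
I–J (1): add — endpoints in different components.
D–I (3): add — endpoints in different components.
G–H (4): add — endpoints in different components.
F–G (5): add — endpoints in different components.
G–J (6): add — endpoints in different components.
E–H (7): add — endpoints in different components.
H–K (8): add — endpoints in different components.
MST edge set: {I–J, D–I, G–H, F–G, G–J, E–H, H–K}.
Of the listed edges, {E–H, I–J} are in the MST → 2.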